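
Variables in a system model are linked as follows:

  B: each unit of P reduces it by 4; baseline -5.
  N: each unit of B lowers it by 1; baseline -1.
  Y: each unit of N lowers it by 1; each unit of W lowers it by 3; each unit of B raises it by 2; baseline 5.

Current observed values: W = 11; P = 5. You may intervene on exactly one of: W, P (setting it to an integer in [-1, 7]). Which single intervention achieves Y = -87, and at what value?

set W = 6

Intervening on W: with other inputs at their observed values, Y = -3*W - 69. Solving for -87 gives W = 6, within [-1, 7].
Intervening on P: Y = -12*P - 42. Reaching -87 requires P = 15/4, not an integer.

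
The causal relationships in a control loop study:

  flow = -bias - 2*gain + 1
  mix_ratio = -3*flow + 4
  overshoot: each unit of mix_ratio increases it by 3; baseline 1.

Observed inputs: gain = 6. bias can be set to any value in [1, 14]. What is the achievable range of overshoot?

121 to 238

Substituting into the flow equation gives flow = -bias - 11.
Substituting into the mix_ratio equation gives mix_ratio = 3*bias + 37.
This gives overshoot = 9*bias + 112.
Linear in bias, so extremes are at the endpoints: bias = 1 gives overshoot = 121; bias = 14 gives overshoot = 238.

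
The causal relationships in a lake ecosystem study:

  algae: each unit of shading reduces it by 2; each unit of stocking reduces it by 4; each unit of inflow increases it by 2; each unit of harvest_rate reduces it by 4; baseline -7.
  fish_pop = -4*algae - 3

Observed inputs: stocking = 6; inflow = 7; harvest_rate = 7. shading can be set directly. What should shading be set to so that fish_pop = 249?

shading = 9

Substituting into the algae equation gives algae = -2*shading - 45.
Substituting into the fish_pop equation gives fish_pop = 8*shading + 177.
Solve 8*shading + 177 = 249: shading = (249 - 177) / 8 = 9.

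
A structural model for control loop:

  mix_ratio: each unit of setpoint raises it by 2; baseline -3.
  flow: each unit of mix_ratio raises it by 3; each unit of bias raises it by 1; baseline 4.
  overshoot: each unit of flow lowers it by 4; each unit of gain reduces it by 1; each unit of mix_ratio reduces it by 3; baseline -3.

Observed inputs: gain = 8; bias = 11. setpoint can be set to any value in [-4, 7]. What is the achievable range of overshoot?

-236 to 94

Substituting into the flow equation gives flow = 6*setpoint + 6.
overshoot becomes -30*setpoint - 26.
Linear in setpoint, so extremes are at the endpoints: setpoint = -4 gives overshoot = 94; setpoint = 7 gives overshoot = -236.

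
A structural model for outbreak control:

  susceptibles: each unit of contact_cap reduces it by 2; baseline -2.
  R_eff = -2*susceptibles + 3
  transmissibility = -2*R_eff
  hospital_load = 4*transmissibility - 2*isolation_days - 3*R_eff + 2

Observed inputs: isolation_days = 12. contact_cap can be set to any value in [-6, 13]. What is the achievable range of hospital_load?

-671 to 165

Substituting into the R_eff equation gives R_eff = 4*contact_cap + 7.
Substituting into the transmissibility equation gives transmissibility = -8*contact_cap - 14.
So hospital_load = -44*contact_cap - 99.
Linear in contact_cap, so extremes are at the endpoints: contact_cap = -6 gives hospital_load = 165; contact_cap = 13 gives hospital_load = -671.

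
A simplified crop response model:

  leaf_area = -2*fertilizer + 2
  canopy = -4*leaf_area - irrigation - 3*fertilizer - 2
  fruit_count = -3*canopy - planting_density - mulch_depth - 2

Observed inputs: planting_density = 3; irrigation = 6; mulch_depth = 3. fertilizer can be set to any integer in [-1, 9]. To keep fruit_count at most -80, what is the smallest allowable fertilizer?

Substituting into the canopy equation gives canopy = 5*fertilizer - 16.
fruit_count becomes -15*fertilizer + 40.
Require -15*fertilizer + 40 ≤ -80, so fertilizer ≥ 8.
The smallest integer in [-1, 9] satisfying this is 8.

fertilizer = 8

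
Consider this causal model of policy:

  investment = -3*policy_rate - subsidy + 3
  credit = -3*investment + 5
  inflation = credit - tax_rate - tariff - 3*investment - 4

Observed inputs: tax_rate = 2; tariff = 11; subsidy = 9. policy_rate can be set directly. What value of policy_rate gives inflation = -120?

policy_rate = -8

Substituting into the investment equation gives investment = -3*policy_rate - 6.
Substituting into the credit equation gives credit = 9*policy_rate + 23.
Substituting into the inflation equation gives inflation = 18*policy_rate + 24.
Solve 18*policy_rate + 24 = -120: policy_rate = (-120 - 24) / 18 = -8.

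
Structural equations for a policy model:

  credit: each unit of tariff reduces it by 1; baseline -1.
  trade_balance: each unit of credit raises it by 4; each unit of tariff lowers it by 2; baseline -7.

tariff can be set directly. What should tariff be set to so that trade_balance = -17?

tariff = 1

Substituting into the trade_balance equation gives trade_balance = -6*tariff - 11.
Solve -6*tariff - 11 = -17: tariff = (-17 + 11) / -6 = 1.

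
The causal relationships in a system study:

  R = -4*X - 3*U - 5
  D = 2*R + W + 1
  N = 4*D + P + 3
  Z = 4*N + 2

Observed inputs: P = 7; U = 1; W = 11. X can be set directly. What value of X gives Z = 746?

Substituting into the R equation gives R = -4*X - 8.
So D = -8*X - 4.
So N = -32*X - 6.
Substituting into the Z equation gives Z = -128*X - 22.
Solve -128*X - 22 = 746: X = (746 + 22) / -128 = -6.

X = -6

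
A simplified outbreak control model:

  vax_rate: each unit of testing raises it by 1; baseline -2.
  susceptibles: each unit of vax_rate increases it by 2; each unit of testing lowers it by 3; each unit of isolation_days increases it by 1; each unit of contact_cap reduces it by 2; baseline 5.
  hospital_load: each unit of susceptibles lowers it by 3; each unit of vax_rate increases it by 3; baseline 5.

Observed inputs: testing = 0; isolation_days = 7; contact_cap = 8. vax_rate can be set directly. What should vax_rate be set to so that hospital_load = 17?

vax_rate = 0

Intervening on vax_rate fixes its value directly, overriding its dependence on testing.
Substituting into the susceptibles equation gives susceptibles = 2*vax_rate - 4.
Substituting into the hospital_load equation gives hospital_load = -3*vax_rate + 17.
Solve -3*vax_rate + 17 = 17: vax_rate = (17 - 17) / -3 = 0.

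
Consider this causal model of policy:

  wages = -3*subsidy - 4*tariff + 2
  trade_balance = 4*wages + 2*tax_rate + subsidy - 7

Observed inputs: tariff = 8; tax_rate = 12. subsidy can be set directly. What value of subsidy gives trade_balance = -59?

subsidy = -4

Substituting into the wages equation gives wages = -3*subsidy - 30.
Substituting into the trade_balance equation gives trade_balance = -11*subsidy - 103.
Solve -11*subsidy - 103 = -59: subsidy = (-59 + 103) / -11 = -4.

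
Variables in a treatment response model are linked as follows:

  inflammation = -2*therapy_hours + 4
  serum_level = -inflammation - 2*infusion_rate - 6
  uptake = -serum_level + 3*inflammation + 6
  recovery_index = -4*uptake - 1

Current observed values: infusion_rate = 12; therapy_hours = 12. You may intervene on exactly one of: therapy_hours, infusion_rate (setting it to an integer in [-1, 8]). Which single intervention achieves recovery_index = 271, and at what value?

Intervening on therapy_hours: recovery_index = 32*therapy_hours - 209. Reaching 271 requires therapy_hours = 15, outside [-1, 8].
Intervening on infusion_rate: with other inputs at their observed values, recovery_index = -8*infusion_rate + 271. Solving for 271 gives infusion_rate = 0, within [-1, 8].

set infusion_rate = 0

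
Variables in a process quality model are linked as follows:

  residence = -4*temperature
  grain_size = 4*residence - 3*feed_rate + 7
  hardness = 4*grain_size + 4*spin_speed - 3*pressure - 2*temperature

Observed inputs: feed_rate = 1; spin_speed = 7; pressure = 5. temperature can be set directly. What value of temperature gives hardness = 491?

Substituting into the grain_size equation gives grain_size = -16*temperature + 4.
hardness becomes -66*temperature + 29.
Solve -66*temperature + 29 = 491: temperature = (491 - 29) / -66 = -7.

temperature = -7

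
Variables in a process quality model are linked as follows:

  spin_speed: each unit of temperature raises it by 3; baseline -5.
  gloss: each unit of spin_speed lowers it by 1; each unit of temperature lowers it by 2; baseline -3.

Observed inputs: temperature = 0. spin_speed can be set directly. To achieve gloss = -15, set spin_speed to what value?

spin_speed = 12

Intervening on spin_speed fixes its value directly, overriding its dependence on temperature.
Substituting into the gloss equation gives gloss = -spin_speed - 3.
Solve -spin_speed - 3 = -15: spin_speed = (-15 + 3) / -1 = 12.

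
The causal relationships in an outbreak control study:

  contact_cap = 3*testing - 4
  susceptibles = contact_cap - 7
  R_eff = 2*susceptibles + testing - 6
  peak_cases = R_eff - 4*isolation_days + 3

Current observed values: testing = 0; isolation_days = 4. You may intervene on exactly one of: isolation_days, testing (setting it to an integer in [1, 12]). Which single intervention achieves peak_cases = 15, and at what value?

Intervening on isolation_days: peak_cases = -4*isolation_days - 25. Reaching 15 requires isolation_days = -10, outside [1, 12].
Intervening on testing: with other inputs at their observed values, peak_cases = 7*testing - 41. Solving for 15 gives testing = 8, within [1, 12].

set testing = 8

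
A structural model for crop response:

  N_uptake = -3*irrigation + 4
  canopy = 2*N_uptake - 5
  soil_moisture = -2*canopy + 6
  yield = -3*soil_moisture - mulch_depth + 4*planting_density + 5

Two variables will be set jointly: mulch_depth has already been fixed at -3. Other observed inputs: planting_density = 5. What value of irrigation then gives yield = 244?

irrigation = -6

With mulch_depth held at -3:
Substituting into the canopy equation gives canopy = -6*irrigation + 3.
Substituting into the soil_moisture equation gives soil_moisture = 12*irrigation.
So yield = -36*irrigation + 28.
Solve -36*irrigation + 28 = 244: irrigation = (244 - 28) / -36 = -6.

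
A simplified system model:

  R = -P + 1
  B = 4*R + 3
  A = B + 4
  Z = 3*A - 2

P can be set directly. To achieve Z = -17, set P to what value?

Substituting into the B equation gives B = -4*P + 7.
Substituting into the A equation gives A = -4*P + 11.
Substituting into the Z equation gives Z = -12*P + 31.
Solve -12*P + 31 = -17: P = (-17 - 31) / -12 = 4.

P = 4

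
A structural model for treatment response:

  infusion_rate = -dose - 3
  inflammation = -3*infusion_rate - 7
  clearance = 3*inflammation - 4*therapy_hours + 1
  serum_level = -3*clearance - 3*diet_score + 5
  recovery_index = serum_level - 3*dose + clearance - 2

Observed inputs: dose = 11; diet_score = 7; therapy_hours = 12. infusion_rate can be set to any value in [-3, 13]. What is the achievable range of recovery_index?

Intervening on infusion_rate fixes its value directly, overriding its dependence on dose.
Substituting into the clearance equation gives clearance = -9*infusion_rate - 68.
Substituting into the serum_level equation gives serum_level = 27*infusion_rate + 188.
Substituting into the recovery_index equation gives recovery_index = 18*infusion_rate + 85.
Linear in infusion_rate, so extremes are at the endpoints: infusion_rate = -3 gives recovery_index = 31; infusion_rate = 13 gives recovery_index = 319.

31 to 319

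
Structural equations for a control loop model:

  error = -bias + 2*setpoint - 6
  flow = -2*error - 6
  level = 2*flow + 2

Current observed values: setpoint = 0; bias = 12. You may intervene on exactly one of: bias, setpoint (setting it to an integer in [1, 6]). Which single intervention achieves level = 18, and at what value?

Intervening on bias: with other inputs at their observed values, level = 4*bias + 14. Solving for 18 gives bias = 1, within [1, 6].
Intervening on setpoint: level = -8*setpoint + 62. Reaching 18 requires setpoint = 11/2, not an integer.

set bias = 1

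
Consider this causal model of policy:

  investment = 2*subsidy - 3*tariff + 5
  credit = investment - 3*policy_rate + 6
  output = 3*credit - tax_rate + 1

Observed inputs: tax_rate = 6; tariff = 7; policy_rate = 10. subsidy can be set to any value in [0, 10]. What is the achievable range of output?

Substituting into the investment equation gives investment = 2*subsidy - 16.
This gives credit = 2*subsidy - 40.
Substituting into the output equation gives output = 6*subsidy - 125.
Linear in subsidy, so extremes are at the endpoints: subsidy = 0 gives output = -125; subsidy = 10 gives output = -65.

-125 to -65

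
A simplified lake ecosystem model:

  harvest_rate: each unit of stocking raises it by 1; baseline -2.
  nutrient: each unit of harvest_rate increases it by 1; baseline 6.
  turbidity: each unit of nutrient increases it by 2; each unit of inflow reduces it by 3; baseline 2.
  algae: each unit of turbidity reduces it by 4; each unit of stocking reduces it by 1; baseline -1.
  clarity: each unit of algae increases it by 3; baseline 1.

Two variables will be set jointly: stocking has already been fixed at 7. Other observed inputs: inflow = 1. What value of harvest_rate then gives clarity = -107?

With stocking held at 7:
Intervening on harvest_rate fixes its value directly, overriding its dependence on stocking.
Substituting into the turbidity equation gives turbidity = 2*harvest_rate + 11.
Substituting into the algae equation gives algae = -8*harvest_rate - 52.
This gives clarity = -24*harvest_rate - 155.
Solve -24*harvest_rate - 155 = -107: harvest_rate = (-107 + 155) / -24 = -2.

harvest_rate = -2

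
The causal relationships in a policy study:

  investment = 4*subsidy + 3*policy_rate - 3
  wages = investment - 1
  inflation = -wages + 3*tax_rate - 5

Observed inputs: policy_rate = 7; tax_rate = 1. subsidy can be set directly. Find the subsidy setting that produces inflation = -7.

Substituting into the investment equation gives investment = 4*subsidy + 18.
wages becomes 4*subsidy + 17.
Substituting into the inflation equation gives inflation = -4*subsidy - 19.
Solve -4*subsidy - 19 = -7: subsidy = (-7 + 19) / -4 = -3.

subsidy = -3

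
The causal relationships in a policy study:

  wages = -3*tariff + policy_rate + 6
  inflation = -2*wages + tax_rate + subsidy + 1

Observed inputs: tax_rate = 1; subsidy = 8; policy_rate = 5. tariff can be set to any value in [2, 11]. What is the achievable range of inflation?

0 to 54

Substituting into the wages equation gives wages = -3*tariff + 11.
inflation becomes 6*tariff - 12.
Linear in tariff, so extremes are at the endpoints: tariff = 2 gives inflation = 0; tariff = 11 gives inflation = 54.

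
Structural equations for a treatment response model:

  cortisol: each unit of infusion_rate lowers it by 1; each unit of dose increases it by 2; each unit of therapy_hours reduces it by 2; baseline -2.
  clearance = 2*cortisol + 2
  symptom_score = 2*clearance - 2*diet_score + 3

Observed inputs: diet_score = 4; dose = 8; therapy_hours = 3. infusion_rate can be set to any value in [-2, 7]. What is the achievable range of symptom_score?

Substituting into the cortisol equation gives cortisol = -infusion_rate + 8.
Substituting into the clearance equation gives clearance = -2*infusion_rate + 18.
symptom_score becomes -4*infusion_rate + 31.
Linear in infusion_rate, so extremes are at the endpoints: infusion_rate = -2 gives symptom_score = 39; infusion_rate = 7 gives symptom_score = 3.

3 to 39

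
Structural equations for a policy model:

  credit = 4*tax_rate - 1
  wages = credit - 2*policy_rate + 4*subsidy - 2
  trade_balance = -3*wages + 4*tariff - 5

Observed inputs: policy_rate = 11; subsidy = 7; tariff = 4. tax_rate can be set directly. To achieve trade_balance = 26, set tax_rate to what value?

tax_rate = -2

Substituting into the wages equation gives wages = 4*tax_rate + 3.
Substituting into the trade_balance equation gives trade_balance = -12*tax_rate + 2.
Solve -12*tax_rate + 2 = 26: tax_rate = (26 - 2) / -12 = -2.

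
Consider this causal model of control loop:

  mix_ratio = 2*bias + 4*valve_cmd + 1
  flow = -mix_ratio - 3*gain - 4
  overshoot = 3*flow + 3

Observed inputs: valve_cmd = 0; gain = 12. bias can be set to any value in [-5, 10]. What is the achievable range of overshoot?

-180 to -90

Substituting into the mix_ratio equation gives mix_ratio = 2*bias + 1.
So flow = -2*bias - 41.
Substituting into the overshoot equation gives overshoot = -6*bias - 120.
Linear in bias, so extremes are at the endpoints: bias = -5 gives overshoot = -90; bias = 10 gives overshoot = -180.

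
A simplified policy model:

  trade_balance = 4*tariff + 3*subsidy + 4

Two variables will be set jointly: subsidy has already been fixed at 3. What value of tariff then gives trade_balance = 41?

With subsidy held at 3:
Substituting into the trade_balance equation gives trade_balance = 4*tariff + 13.
Solve 4*tariff + 13 = 41: tariff = (41 - 13) / 4 = 7.

tariff = 7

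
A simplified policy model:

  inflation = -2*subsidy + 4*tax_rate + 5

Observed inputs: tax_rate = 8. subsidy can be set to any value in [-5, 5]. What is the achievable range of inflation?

27 to 47

Substituting into the inflation equation gives inflation = -2*subsidy + 37.
Linear in subsidy, so extremes are at the endpoints: subsidy = -5 gives inflation = 47; subsidy = 5 gives inflation = 27.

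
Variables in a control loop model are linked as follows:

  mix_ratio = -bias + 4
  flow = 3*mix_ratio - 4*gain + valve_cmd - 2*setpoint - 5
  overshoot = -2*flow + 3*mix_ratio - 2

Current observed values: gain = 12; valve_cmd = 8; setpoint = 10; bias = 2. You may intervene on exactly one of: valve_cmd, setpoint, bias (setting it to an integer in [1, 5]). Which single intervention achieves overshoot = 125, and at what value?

set bias = 3

Intervening on valve_cmd: overshoot = -2*valve_cmd + 138. Reaching 125 requires valve_cmd = 13/2, not an integer.
Intervening on setpoint: overshoot = 4*setpoint + 82. Reaching 125 requires setpoint = 43/4, not an integer.
Intervening on bias: with other inputs at their observed values, overshoot = 3*bias + 116. Solving for 125 gives bias = 3, within [1, 5].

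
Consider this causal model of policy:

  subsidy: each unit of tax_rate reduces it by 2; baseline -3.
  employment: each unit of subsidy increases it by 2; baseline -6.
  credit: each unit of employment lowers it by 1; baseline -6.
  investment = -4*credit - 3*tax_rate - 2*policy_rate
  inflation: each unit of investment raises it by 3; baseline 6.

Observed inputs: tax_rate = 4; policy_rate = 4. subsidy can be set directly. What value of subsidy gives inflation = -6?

Intervening on subsidy fixes its value directly, overriding its dependence on tax_rate.
Substituting into the credit equation gives credit = -2*subsidy.
Substituting into the investment equation gives investment = 8*subsidy - 20.
Substituting into the inflation equation gives inflation = 24*subsidy - 54.
Solve 24*subsidy - 54 = -6: subsidy = (-6 + 54) / 24 = 2.

subsidy = 2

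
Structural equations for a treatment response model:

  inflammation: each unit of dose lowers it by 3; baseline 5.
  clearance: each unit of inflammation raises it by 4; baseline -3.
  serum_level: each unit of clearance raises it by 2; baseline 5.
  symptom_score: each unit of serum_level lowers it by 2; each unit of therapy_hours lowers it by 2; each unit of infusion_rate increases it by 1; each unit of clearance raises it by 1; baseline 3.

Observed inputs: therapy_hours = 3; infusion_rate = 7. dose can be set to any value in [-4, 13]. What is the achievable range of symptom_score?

Substituting into the clearance equation gives clearance = -12*dose + 17.
Substituting into the serum_level equation gives serum_level = -24*dose + 39.
This gives symptom_score = 36*dose - 57.
Linear in dose, so extremes are at the endpoints: dose = -4 gives symptom_score = -201; dose = 13 gives symptom_score = 411.

-201 to 411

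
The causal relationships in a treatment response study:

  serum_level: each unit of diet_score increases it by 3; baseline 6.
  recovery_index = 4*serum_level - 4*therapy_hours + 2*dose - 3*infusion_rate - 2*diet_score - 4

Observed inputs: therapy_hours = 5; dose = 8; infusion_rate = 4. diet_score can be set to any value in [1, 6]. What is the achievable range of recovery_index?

Substituting into the recovery_index equation gives recovery_index = 10*diet_score + 4.
Linear in diet_score, so extremes are at the endpoints: diet_score = 1 gives recovery_index = 14; diet_score = 6 gives recovery_index = 64.

14 to 64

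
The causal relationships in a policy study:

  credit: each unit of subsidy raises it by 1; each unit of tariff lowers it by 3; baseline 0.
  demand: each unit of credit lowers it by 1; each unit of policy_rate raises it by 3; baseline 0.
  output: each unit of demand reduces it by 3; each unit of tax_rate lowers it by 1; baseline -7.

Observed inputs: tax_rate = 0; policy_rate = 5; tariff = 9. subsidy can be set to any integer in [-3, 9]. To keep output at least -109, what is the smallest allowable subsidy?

subsidy = 8

Substituting into the credit equation gives credit = subsidy - 27.
demand becomes -subsidy + 42.
Substituting into the output equation gives output = 3*subsidy - 133.
Require 3*subsidy - 133 ≥ -109, so subsidy ≥ 8.
The smallest integer in [-3, 9] satisfying this is 8.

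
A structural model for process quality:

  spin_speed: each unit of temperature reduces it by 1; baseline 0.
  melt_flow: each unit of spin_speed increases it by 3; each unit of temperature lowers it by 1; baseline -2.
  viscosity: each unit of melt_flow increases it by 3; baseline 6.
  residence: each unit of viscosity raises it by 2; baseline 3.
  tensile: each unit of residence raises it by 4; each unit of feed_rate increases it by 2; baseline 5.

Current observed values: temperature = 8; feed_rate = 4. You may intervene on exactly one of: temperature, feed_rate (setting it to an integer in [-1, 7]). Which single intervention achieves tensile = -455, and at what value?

Intervening on temperature: with other inputs at their observed values, tensile = -96*temperature + 25. Solving for -455 gives temperature = 5, within [-1, 7].
Intervening on feed_rate: tensile = 2*feed_rate - 751. Reaching -455 requires feed_rate = 148, outside [-1, 7].

set temperature = 5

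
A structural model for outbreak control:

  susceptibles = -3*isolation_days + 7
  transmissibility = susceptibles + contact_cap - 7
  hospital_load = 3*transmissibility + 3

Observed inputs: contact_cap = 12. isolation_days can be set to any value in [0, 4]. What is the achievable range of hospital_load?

3 to 39

Substituting into the transmissibility equation gives transmissibility = -3*isolation_days + 12.
Substituting into the hospital_load equation gives hospital_load = -9*isolation_days + 39.
Linear in isolation_days, so extremes are at the endpoints: isolation_days = 0 gives hospital_load = 39; isolation_days = 4 gives hospital_load = 3.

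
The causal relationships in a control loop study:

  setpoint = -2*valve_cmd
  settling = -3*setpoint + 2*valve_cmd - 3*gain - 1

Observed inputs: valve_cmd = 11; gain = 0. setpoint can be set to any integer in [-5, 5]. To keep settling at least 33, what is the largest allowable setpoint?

setpoint = -4

Intervening on setpoint fixes its value directly, overriding its dependence on valve_cmd.
Substituting into the settling equation gives settling = -3*setpoint + 21.
Require -3*setpoint + 21 ≥ 33, so setpoint ≤ -4.
The largest integer in [-5, 5] satisfying this is -4.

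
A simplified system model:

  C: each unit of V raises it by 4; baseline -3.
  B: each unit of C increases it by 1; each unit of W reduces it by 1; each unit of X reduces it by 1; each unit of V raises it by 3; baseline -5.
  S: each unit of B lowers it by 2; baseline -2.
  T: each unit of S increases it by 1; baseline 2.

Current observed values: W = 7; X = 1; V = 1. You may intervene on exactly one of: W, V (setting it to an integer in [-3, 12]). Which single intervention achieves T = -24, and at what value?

Intervening on W: T = 2*W + 4. Reaching -24 requires W = -14, outside [-3, 12].
Intervening on V: with other inputs at their observed values, T = -14*V + 32. Solving for -24 gives V = 4, within [-3, 12].

set V = 4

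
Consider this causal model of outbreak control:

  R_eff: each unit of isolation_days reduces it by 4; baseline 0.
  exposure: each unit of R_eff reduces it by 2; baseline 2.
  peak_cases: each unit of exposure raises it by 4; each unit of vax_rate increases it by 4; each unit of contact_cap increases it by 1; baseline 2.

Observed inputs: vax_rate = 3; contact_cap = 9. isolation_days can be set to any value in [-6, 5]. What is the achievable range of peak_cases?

Substituting into the exposure equation gives exposure = 8*isolation_days + 2.
So peak_cases = 32*isolation_days + 31.
Linear in isolation_days, so extremes are at the endpoints: isolation_days = -6 gives peak_cases = -161; isolation_days = 5 gives peak_cases = 191.

-161 to 191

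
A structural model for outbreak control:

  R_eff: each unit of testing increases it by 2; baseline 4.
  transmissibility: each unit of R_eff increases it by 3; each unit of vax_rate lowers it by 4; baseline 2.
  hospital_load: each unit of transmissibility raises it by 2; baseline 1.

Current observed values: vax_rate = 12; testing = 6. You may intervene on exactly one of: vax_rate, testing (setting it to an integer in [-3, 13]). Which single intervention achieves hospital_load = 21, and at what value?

set vax_rate = 10

Intervening on vax_rate: with other inputs at their observed values, hospital_load = -8*vax_rate + 101. Solving for 21 gives vax_rate = 10, within [-3, 13].
Intervening on testing: hospital_load = 12*testing - 67. Reaching 21 requires testing = 22/3, not an integer.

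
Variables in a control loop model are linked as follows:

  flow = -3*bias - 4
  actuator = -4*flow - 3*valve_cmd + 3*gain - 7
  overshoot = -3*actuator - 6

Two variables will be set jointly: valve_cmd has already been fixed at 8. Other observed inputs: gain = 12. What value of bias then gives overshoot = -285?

With valve_cmd held at 8:
Substituting into the actuator equation gives actuator = 12*bias + 21.
This gives overshoot = -36*bias - 69.
Solve -36*bias - 69 = -285: bias = (-285 + 69) / -36 = 6.

bias = 6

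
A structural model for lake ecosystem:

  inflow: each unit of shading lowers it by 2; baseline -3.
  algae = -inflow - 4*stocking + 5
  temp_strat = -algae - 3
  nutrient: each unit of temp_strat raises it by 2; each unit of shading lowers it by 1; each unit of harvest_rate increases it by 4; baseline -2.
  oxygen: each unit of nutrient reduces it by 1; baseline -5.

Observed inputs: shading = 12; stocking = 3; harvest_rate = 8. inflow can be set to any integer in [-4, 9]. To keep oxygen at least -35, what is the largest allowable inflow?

Intervening on inflow fixes its value directly, overriding its dependence on shading.
Substituting into the algae equation gives algae = -inflow - 7.
Substituting into the temp_strat equation gives temp_strat = inflow + 4.
nutrient becomes 2*inflow + 26.
So oxygen = -2*inflow - 31.
Require -2*inflow - 31 ≥ -35, so inflow ≤ 2.
The largest integer in [-4, 9] satisfying this is 2.

inflow = 2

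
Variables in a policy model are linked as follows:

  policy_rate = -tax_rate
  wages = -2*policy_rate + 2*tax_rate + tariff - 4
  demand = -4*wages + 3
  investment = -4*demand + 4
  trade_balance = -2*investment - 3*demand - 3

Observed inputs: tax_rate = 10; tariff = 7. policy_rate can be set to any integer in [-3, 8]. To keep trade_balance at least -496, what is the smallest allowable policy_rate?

policy_rate = -1

Intervening on policy_rate fixes its value directly, overriding its dependence on tax_rate.
Substituting into the wages equation gives wages = -2*policy_rate + 23.
This gives demand = 8*policy_rate - 89.
Substituting into the investment equation gives investment = -32*policy_rate + 360.
trade_balance becomes 40*policy_rate - 456.
Require 40*policy_rate - 456 ≥ -496, so policy_rate ≥ -1.
The smallest integer in [-3, 8] satisfying this is -1.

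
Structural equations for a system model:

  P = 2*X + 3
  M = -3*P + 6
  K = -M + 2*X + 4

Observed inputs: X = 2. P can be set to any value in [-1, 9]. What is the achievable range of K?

Intervening on P fixes its value directly, overriding its dependence on X.
Substituting into the K equation gives K = 3*P + 2.
Linear in P, so extremes are at the endpoints: P = -1 gives K = -1; P = 9 gives K = 29.

-1 to 29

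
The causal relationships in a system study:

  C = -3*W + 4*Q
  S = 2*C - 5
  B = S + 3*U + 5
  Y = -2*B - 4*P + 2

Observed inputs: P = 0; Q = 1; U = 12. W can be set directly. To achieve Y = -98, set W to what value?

Substituting into the C equation gives C = -3*W + 4.
This gives S = -6*W + 3.
Substituting into the B equation gives B = -6*W + 44.
Substituting into the Y equation gives Y = 12*W - 86.
Solve 12*W - 86 = -98: W = (-98 + 86) / 12 = -1.

W = -1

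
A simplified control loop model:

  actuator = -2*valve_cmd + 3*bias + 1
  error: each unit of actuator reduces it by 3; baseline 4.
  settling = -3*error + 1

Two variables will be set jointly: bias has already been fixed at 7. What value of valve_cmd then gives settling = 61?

valve_cmd = 7

With bias held at 7:
Substituting into the actuator equation gives actuator = -2*valve_cmd + 22.
Substituting into the error equation gives error = 6*valve_cmd - 62.
settling becomes -18*valve_cmd + 187.
Solve -18*valve_cmd + 187 = 61: valve_cmd = (61 - 187) / -18 = 7.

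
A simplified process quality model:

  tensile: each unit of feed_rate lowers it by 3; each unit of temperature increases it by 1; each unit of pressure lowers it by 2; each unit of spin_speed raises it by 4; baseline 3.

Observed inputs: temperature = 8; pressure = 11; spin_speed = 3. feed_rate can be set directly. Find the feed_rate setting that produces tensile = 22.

feed_rate = -7

Substituting into the tensile equation gives tensile = -3*feed_rate + 1.
Solve -3*feed_rate + 1 = 22: feed_rate = (22 - 1) / -3 = -7.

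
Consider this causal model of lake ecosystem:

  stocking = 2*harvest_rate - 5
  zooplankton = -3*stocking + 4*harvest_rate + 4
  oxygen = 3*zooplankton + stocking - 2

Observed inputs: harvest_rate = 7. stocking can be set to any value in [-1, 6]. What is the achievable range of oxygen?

Intervening on stocking fixes its value directly, overriding its dependence on harvest_rate.
Substituting into the zooplankton equation gives zooplankton = -3*stocking + 32.
Substituting into the oxygen equation gives oxygen = -8*stocking + 94.
Linear in stocking, so extremes are at the endpoints: stocking = -1 gives oxygen = 102; stocking = 6 gives oxygen = 46.

46 to 102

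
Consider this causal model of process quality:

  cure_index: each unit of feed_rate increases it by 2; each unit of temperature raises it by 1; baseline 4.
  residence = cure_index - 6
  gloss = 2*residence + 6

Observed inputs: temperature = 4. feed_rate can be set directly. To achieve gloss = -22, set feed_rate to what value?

feed_rate = -8

Substituting into the cure_index equation gives cure_index = 2*feed_rate + 8.
residence becomes 2*feed_rate + 2.
So gloss = 4*feed_rate + 10.
Solve 4*feed_rate + 10 = -22: feed_rate = (-22 - 10) / 4 = -8.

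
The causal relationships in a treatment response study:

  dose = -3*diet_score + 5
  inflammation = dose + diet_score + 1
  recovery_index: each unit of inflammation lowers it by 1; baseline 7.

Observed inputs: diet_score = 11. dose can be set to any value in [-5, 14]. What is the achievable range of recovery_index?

Intervening on dose fixes its value directly, overriding its dependence on diet_score.
Substituting into the inflammation equation gives inflammation = dose + 12.
So recovery_index = -dose - 5.
Linear in dose, so extremes are at the endpoints: dose = -5 gives recovery_index = 0; dose = 14 gives recovery_index = -19.

-19 to 0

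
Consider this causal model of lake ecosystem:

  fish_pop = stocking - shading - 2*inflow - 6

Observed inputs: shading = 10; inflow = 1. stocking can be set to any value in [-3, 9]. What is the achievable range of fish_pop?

Substituting into the fish_pop equation gives fish_pop = stocking - 18.
Linear in stocking, so extremes are at the endpoints: stocking = -3 gives fish_pop = -21; stocking = 9 gives fish_pop = -9.

-21 to -9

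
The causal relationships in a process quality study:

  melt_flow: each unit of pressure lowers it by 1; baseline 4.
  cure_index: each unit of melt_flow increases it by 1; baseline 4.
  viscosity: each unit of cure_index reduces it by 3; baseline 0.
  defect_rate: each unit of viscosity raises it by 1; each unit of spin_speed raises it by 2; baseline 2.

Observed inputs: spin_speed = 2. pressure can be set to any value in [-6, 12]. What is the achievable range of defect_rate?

Substituting into the cure_index equation gives cure_index = -pressure + 8.
Substituting into the viscosity equation gives viscosity = 3*pressure - 24.
Substituting into the defect_rate equation gives defect_rate = 3*pressure - 18.
Linear in pressure, so extremes are at the endpoints: pressure = -6 gives defect_rate = -36; pressure = 12 gives defect_rate = 18.

-36 to 18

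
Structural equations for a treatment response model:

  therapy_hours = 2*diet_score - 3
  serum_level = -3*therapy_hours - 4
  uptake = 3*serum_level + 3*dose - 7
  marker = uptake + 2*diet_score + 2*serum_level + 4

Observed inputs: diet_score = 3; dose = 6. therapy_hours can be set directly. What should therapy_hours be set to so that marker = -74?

therapy_hours = 5

Intervening on therapy_hours fixes its value directly, overriding its dependence on diet_score.
Substituting into the uptake equation gives uptake = -9*therapy_hours - 1.
So marker = -15*therapy_hours + 1.
Solve -15*therapy_hours + 1 = -74: therapy_hours = (-74 - 1) / -15 = 5.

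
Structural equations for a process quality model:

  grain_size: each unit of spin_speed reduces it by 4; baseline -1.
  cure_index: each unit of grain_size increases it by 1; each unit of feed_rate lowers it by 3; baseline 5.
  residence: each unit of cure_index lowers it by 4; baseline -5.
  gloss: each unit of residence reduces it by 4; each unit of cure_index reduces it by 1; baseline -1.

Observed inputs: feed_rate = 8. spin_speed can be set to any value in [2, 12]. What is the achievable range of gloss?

-1001 to -401

Substituting into the cure_index equation gives cure_index = -4*spin_speed - 20.
Substituting into the residence equation gives residence = 16*spin_speed + 75.
Substituting into the gloss equation gives gloss = -60*spin_speed - 281.
Linear in spin_speed, so extremes are at the endpoints: spin_speed = 2 gives gloss = -401; spin_speed = 12 gives gloss = -1001.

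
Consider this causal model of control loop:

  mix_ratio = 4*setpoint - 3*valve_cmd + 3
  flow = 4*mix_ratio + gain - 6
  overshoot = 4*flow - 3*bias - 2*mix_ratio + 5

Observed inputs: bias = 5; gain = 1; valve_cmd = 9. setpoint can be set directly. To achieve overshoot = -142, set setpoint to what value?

setpoint = 4

Substituting into the mix_ratio equation gives mix_ratio = 4*setpoint - 24.
Substituting into the flow equation gives flow = 16*setpoint - 101.
Substituting into the overshoot equation gives overshoot = 56*setpoint - 366.
Solve 56*setpoint - 366 = -142: setpoint = (-142 + 366) / 56 = 4.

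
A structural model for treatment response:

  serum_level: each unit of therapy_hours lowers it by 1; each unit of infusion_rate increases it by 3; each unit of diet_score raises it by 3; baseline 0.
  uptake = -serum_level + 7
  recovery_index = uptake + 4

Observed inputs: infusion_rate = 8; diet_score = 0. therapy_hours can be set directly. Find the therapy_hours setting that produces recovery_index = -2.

therapy_hours = 11

Substituting into the serum_level equation gives serum_level = -therapy_hours + 24.
Substituting into the uptake equation gives uptake = therapy_hours - 17.
Substituting into the recovery_index equation gives recovery_index = therapy_hours - 13.
Solve therapy_hours - 13 = -2: therapy_hours = (-2 + 13) / 1 = 11.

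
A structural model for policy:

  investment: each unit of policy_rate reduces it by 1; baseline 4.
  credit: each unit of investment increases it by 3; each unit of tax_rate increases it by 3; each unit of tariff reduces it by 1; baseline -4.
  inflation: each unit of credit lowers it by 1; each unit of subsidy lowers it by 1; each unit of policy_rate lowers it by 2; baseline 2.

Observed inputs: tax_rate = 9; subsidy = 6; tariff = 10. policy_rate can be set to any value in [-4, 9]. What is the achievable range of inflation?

-33 to -20

Substituting into the credit equation gives credit = -3*policy_rate + 25.
inflation becomes policy_rate - 29.
Linear in policy_rate, so extremes are at the endpoints: policy_rate = -4 gives inflation = -33; policy_rate = 9 gives inflation = -20.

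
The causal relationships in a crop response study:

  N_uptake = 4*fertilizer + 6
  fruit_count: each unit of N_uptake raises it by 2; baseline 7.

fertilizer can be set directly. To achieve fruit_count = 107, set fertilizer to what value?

Substituting into the fruit_count equation gives fruit_count = 8*fertilizer + 19.
Solve 8*fertilizer + 19 = 107: fertilizer = (107 - 19) / 8 = 11.

fertilizer = 11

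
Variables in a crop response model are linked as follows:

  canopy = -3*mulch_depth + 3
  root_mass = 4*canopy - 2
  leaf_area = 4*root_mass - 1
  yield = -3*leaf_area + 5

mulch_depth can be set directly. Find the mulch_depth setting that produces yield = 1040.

Substituting into the root_mass equation gives root_mass = -12*mulch_depth + 10.
Substituting into the leaf_area equation gives leaf_area = -48*mulch_depth + 39.
This gives yield = 144*mulch_depth - 112.
Solve 144*mulch_depth - 112 = 1040: mulch_depth = (1040 + 112) / 144 = 8.

mulch_depth = 8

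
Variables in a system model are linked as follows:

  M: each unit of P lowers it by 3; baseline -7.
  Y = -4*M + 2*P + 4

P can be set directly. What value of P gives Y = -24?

Substituting into the Y equation gives Y = 14*P + 32.
Solve 14*P + 32 = -24: P = (-24 - 32) / 14 = -4.

P = -4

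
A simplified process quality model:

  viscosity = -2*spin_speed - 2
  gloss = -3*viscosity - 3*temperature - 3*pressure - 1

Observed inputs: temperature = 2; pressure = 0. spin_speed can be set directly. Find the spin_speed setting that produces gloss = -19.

Substituting into the gloss equation gives gloss = 6*spin_speed - 1.
Solve 6*spin_speed - 1 = -19: spin_speed = (-19 + 1) / 6 = -3.

spin_speed = -3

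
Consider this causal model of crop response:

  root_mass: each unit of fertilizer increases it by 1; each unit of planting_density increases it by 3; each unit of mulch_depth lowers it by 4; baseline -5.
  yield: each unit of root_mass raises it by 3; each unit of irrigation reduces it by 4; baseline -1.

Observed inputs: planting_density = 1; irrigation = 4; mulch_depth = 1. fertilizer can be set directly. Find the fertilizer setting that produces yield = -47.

fertilizer = -4

Substituting into the root_mass equation gives root_mass = fertilizer - 6.
Substituting into the yield equation gives yield = 3*fertilizer - 35.
Solve 3*fertilizer - 35 = -47: fertilizer = (-47 + 35) / 3 = -4.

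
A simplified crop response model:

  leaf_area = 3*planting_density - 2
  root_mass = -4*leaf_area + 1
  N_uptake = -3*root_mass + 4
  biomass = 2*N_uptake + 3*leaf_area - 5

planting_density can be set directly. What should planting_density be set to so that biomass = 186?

Substituting into the root_mass equation gives root_mass = -12*planting_density + 9.
Substituting into the N_uptake equation gives N_uptake = 36*planting_density - 23.
Substituting into the biomass equation gives biomass = 81*planting_density - 57.
Solve 81*planting_density - 57 = 186: planting_density = (186 + 57) / 81 = 3.

planting_density = 3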